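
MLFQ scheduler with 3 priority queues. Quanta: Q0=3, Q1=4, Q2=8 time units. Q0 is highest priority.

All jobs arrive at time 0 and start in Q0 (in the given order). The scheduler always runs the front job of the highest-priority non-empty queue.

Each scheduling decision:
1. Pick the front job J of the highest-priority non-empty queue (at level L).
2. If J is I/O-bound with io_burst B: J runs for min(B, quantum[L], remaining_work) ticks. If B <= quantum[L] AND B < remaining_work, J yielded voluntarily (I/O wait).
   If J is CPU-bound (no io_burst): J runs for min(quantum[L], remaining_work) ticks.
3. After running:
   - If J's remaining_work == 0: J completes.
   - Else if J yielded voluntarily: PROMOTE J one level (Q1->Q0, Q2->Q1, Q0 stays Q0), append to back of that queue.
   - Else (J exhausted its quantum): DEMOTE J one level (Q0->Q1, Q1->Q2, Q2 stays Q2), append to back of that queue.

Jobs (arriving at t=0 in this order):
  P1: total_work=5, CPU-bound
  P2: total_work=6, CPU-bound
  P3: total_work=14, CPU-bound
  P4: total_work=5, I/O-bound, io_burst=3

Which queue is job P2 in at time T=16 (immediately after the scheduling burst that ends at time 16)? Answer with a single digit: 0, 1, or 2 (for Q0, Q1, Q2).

Answer: 1

Derivation:
t=0-3: P1@Q0 runs 3, rem=2, quantum used, demote→Q1. Q0=[P2,P3,P4] Q1=[P1] Q2=[]
t=3-6: P2@Q0 runs 3, rem=3, quantum used, demote→Q1. Q0=[P3,P4] Q1=[P1,P2] Q2=[]
t=6-9: P3@Q0 runs 3, rem=11, quantum used, demote→Q1. Q0=[P4] Q1=[P1,P2,P3] Q2=[]
t=9-12: P4@Q0 runs 3, rem=2, I/O yield, promote→Q0. Q0=[P4] Q1=[P1,P2,P3] Q2=[]
t=12-14: P4@Q0 runs 2, rem=0, completes. Q0=[] Q1=[P1,P2,P3] Q2=[]
t=14-16: P1@Q1 runs 2, rem=0, completes. Q0=[] Q1=[P2,P3] Q2=[]
t=16-19: P2@Q1 runs 3, rem=0, completes. Q0=[] Q1=[P3] Q2=[]
t=19-23: P3@Q1 runs 4, rem=7, quantum used, demote→Q2. Q0=[] Q1=[] Q2=[P3]
t=23-30: P3@Q2 runs 7, rem=0, completes. Q0=[] Q1=[] Q2=[]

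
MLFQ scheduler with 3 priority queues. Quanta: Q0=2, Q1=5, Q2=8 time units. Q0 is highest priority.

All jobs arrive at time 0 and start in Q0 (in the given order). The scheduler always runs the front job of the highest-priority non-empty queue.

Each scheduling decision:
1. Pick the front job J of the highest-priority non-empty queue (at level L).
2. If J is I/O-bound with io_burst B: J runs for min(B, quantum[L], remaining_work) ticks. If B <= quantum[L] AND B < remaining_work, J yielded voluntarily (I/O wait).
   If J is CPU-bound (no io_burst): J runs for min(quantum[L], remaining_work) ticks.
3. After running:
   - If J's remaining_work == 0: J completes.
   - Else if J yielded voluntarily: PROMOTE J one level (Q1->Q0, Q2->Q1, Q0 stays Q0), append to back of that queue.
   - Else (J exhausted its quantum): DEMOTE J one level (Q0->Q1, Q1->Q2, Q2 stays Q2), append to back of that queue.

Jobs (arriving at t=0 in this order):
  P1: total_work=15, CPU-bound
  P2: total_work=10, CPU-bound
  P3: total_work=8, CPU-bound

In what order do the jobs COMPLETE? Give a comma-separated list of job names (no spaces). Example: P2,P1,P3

t=0-2: P1@Q0 runs 2, rem=13, quantum used, demote→Q1. Q0=[P2,P3] Q1=[P1] Q2=[]
t=2-4: P2@Q0 runs 2, rem=8, quantum used, demote→Q1. Q0=[P3] Q1=[P1,P2] Q2=[]
t=4-6: P3@Q0 runs 2, rem=6, quantum used, demote→Q1. Q0=[] Q1=[P1,P2,P3] Q2=[]
t=6-11: P1@Q1 runs 5, rem=8, quantum used, demote→Q2. Q0=[] Q1=[P2,P3] Q2=[P1]
t=11-16: P2@Q1 runs 5, rem=3, quantum used, demote→Q2. Q0=[] Q1=[P3] Q2=[P1,P2]
t=16-21: P3@Q1 runs 5, rem=1, quantum used, demote→Q2. Q0=[] Q1=[] Q2=[P1,P2,P3]
t=21-29: P1@Q2 runs 8, rem=0, completes. Q0=[] Q1=[] Q2=[P2,P3]
t=29-32: P2@Q2 runs 3, rem=0, completes. Q0=[] Q1=[] Q2=[P3]
t=32-33: P3@Q2 runs 1, rem=0, completes. Q0=[] Q1=[] Q2=[]

Answer: P1,P2,P3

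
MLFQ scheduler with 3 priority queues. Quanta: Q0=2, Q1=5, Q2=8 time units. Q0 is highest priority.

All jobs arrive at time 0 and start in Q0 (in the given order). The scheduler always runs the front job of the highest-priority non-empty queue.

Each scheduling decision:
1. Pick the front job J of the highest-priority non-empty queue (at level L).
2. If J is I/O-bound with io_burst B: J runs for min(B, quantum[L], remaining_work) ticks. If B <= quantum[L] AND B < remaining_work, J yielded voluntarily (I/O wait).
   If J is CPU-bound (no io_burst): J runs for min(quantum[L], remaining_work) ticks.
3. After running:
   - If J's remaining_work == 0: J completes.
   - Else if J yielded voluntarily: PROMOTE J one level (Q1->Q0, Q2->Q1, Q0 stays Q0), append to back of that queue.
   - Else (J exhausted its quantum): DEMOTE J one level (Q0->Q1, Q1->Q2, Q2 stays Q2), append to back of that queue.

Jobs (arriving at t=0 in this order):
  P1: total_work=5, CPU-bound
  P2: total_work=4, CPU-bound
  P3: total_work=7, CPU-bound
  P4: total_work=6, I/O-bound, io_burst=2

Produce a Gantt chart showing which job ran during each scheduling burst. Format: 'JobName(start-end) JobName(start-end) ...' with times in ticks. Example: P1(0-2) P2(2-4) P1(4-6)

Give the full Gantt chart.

Answer: P1(0-2) P2(2-4) P3(4-6) P4(6-8) P4(8-10) P4(10-12) P1(12-15) P2(15-17) P3(17-22)

Derivation:
t=0-2: P1@Q0 runs 2, rem=3, quantum used, demote→Q1. Q0=[P2,P3,P4] Q1=[P1] Q2=[]
t=2-4: P2@Q0 runs 2, rem=2, quantum used, demote→Q1. Q0=[P3,P4] Q1=[P1,P2] Q2=[]
t=4-6: P3@Q0 runs 2, rem=5, quantum used, demote→Q1. Q0=[P4] Q1=[P1,P2,P3] Q2=[]
t=6-8: P4@Q0 runs 2, rem=4, I/O yield, promote→Q0. Q0=[P4] Q1=[P1,P2,P3] Q2=[]
t=8-10: P4@Q0 runs 2, rem=2, I/O yield, promote→Q0. Q0=[P4] Q1=[P1,P2,P3] Q2=[]
t=10-12: P4@Q0 runs 2, rem=0, completes. Q0=[] Q1=[P1,P2,P3] Q2=[]
t=12-15: P1@Q1 runs 3, rem=0, completes. Q0=[] Q1=[P2,P3] Q2=[]
t=15-17: P2@Q1 runs 2, rem=0, completes. Q0=[] Q1=[P3] Q2=[]
t=17-22: P3@Q1 runs 5, rem=0, completes. Q0=[] Q1=[] Q2=[]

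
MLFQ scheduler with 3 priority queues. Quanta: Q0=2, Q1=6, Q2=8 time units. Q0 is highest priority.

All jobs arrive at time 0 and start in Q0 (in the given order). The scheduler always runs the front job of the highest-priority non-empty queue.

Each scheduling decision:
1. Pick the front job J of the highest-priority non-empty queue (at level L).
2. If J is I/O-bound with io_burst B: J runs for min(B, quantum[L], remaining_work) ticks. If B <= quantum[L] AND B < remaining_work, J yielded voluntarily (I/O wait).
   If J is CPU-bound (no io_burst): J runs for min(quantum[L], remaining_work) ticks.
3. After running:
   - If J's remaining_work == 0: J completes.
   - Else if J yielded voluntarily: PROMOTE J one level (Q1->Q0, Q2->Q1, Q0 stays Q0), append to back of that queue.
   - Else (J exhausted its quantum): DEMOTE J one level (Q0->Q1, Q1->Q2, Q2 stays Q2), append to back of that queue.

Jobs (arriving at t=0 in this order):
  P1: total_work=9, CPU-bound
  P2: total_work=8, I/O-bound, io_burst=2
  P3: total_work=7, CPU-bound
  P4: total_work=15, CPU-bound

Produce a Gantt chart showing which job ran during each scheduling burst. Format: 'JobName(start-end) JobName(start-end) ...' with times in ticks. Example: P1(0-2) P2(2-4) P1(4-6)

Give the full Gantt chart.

Answer: P1(0-2) P2(2-4) P3(4-6) P4(6-8) P2(8-10) P2(10-12) P2(12-14) P1(14-20) P3(20-25) P4(25-31) P1(31-32) P4(32-39)

Derivation:
t=0-2: P1@Q0 runs 2, rem=7, quantum used, demote→Q1. Q0=[P2,P3,P4] Q1=[P1] Q2=[]
t=2-4: P2@Q0 runs 2, rem=6, I/O yield, promote→Q0. Q0=[P3,P4,P2] Q1=[P1] Q2=[]
t=4-6: P3@Q0 runs 2, rem=5, quantum used, demote→Q1. Q0=[P4,P2] Q1=[P1,P3] Q2=[]
t=6-8: P4@Q0 runs 2, rem=13, quantum used, demote→Q1. Q0=[P2] Q1=[P1,P3,P4] Q2=[]
t=8-10: P2@Q0 runs 2, rem=4, I/O yield, promote→Q0. Q0=[P2] Q1=[P1,P3,P4] Q2=[]
t=10-12: P2@Q0 runs 2, rem=2, I/O yield, promote→Q0. Q0=[P2] Q1=[P1,P3,P4] Q2=[]
t=12-14: P2@Q0 runs 2, rem=0, completes. Q0=[] Q1=[P1,P3,P4] Q2=[]
t=14-20: P1@Q1 runs 6, rem=1, quantum used, demote→Q2. Q0=[] Q1=[P3,P4] Q2=[P1]
t=20-25: P3@Q1 runs 5, rem=0, completes. Q0=[] Q1=[P4] Q2=[P1]
t=25-31: P4@Q1 runs 6, rem=7, quantum used, demote→Q2. Q0=[] Q1=[] Q2=[P1,P4]
t=31-32: P1@Q2 runs 1, rem=0, completes. Q0=[] Q1=[] Q2=[P4]
t=32-39: P4@Q2 runs 7, rem=0, completes. Q0=[] Q1=[] Q2=[]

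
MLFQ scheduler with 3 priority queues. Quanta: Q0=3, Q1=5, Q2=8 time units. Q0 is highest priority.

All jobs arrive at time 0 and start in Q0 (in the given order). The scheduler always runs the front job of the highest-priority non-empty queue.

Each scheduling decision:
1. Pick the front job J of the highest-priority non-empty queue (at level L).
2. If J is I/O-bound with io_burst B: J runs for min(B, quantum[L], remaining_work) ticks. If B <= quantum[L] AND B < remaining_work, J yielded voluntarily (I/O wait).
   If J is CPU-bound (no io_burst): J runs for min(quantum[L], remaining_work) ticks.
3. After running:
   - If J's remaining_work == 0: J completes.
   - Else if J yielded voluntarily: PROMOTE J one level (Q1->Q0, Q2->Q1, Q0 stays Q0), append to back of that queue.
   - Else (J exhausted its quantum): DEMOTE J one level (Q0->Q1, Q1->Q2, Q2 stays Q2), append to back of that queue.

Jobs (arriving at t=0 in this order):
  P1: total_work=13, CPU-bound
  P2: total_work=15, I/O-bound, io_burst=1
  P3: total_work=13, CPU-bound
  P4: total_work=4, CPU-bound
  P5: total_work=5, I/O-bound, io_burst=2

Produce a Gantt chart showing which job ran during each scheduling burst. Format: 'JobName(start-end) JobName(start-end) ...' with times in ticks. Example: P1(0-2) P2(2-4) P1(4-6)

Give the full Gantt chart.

Answer: P1(0-3) P2(3-4) P3(4-7) P4(7-10) P5(10-12) P2(12-13) P5(13-15) P2(15-16) P5(16-17) P2(17-18) P2(18-19) P2(19-20) P2(20-21) P2(21-22) P2(22-23) P2(23-24) P2(24-25) P2(25-26) P2(26-27) P2(27-28) P2(28-29) P1(29-34) P3(34-39) P4(39-40) P1(40-45) P3(45-50)

Derivation:
t=0-3: P1@Q0 runs 3, rem=10, quantum used, demote→Q1. Q0=[P2,P3,P4,P5] Q1=[P1] Q2=[]
t=3-4: P2@Q0 runs 1, rem=14, I/O yield, promote→Q0. Q0=[P3,P4,P5,P2] Q1=[P1] Q2=[]
t=4-7: P3@Q0 runs 3, rem=10, quantum used, demote→Q1. Q0=[P4,P5,P2] Q1=[P1,P3] Q2=[]
t=7-10: P4@Q0 runs 3, rem=1, quantum used, demote→Q1. Q0=[P5,P2] Q1=[P1,P3,P4] Q2=[]
t=10-12: P5@Q0 runs 2, rem=3, I/O yield, promote→Q0. Q0=[P2,P5] Q1=[P1,P3,P4] Q2=[]
t=12-13: P2@Q0 runs 1, rem=13, I/O yield, promote→Q0. Q0=[P5,P2] Q1=[P1,P3,P4] Q2=[]
t=13-15: P5@Q0 runs 2, rem=1, I/O yield, promote→Q0. Q0=[P2,P5] Q1=[P1,P3,P4] Q2=[]
t=15-16: P2@Q0 runs 1, rem=12, I/O yield, promote→Q0. Q0=[P5,P2] Q1=[P1,P3,P4] Q2=[]
t=16-17: P5@Q0 runs 1, rem=0, completes. Q0=[P2] Q1=[P1,P3,P4] Q2=[]
t=17-18: P2@Q0 runs 1, rem=11, I/O yield, promote→Q0. Q0=[P2] Q1=[P1,P3,P4] Q2=[]
t=18-19: P2@Q0 runs 1, rem=10, I/O yield, promote→Q0. Q0=[P2] Q1=[P1,P3,P4] Q2=[]
t=19-20: P2@Q0 runs 1, rem=9, I/O yield, promote→Q0. Q0=[P2] Q1=[P1,P3,P4] Q2=[]
t=20-21: P2@Q0 runs 1, rem=8, I/O yield, promote→Q0. Q0=[P2] Q1=[P1,P3,P4] Q2=[]
t=21-22: P2@Q0 runs 1, rem=7, I/O yield, promote→Q0. Q0=[P2] Q1=[P1,P3,P4] Q2=[]
t=22-23: P2@Q0 runs 1, rem=6, I/O yield, promote→Q0. Q0=[P2] Q1=[P1,P3,P4] Q2=[]
t=23-24: P2@Q0 runs 1, rem=5, I/O yield, promote→Q0. Q0=[P2] Q1=[P1,P3,P4] Q2=[]
t=24-25: P2@Q0 runs 1, rem=4, I/O yield, promote→Q0. Q0=[P2] Q1=[P1,P3,P4] Q2=[]
t=25-26: P2@Q0 runs 1, rem=3, I/O yield, promote→Q0. Q0=[P2] Q1=[P1,P3,P4] Q2=[]
t=26-27: P2@Q0 runs 1, rem=2, I/O yield, promote→Q0. Q0=[P2] Q1=[P1,P3,P4] Q2=[]
t=27-28: P2@Q0 runs 1, rem=1, I/O yield, promote→Q0. Q0=[P2] Q1=[P1,P3,P4] Q2=[]
t=28-29: P2@Q0 runs 1, rem=0, completes. Q0=[] Q1=[P1,P3,P4] Q2=[]
t=29-34: P1@Q1 runs 5, rem=5, quantum used, demote→Q2. Q0=[] Q1=[P3,P4] Q2=[P1]
t=34-39: P3@Q1 runs 5, rem=5, quantum used, demote→Q2. Q0=[] Q1=[P4] Q2=[P1,P3]
t=39-40: P4@Q1 runs 1, rem=0, completes. Q0=[] Q1=[] Q2=[P1,P3]
t=40-45: P1@Q2 runs 5, rem=0, completes. Q0=[] Q1=[] Q2=[P3]
t=45-50: P3@Q2 runs 5, rem=0, completes. Q0=[] Q1=[] Q2=[]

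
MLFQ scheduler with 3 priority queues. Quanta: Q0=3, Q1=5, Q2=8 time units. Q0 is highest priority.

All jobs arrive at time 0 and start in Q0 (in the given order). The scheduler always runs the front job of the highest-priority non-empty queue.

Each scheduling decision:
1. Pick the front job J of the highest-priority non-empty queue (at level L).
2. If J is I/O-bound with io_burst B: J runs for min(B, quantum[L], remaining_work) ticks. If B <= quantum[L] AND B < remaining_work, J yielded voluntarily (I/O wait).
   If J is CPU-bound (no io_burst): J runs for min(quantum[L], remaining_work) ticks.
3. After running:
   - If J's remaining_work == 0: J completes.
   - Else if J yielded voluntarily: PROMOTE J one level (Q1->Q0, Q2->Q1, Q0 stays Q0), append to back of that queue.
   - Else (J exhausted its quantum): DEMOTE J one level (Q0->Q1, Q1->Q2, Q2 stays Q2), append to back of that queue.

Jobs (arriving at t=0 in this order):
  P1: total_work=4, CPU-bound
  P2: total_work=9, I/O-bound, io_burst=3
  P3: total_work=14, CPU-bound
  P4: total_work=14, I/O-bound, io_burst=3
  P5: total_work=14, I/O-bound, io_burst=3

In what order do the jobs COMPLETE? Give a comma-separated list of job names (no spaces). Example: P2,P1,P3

t=0-3: P1@Q0 runs 3, rem=1, quantum used, demote→Q1. Q0=[P2,P3,P4,P5] Q1=[P1] Q2=[]
t=3-6: P2@Q0 runs 3, rem=6, I/O yield, promote→Q0. Q0=[P3,P4,P5,P2] Q1=[P1] Q2=[]
t=6-9: P3@Q0 runs 3, rem=11, quantum used, demote→Q1. Q0=[P4,P5,P2] Q1=[P1,P3] Q2=[]
t=9-12: P4@Q0 runs 3, rem=11, I/O yield, promote→Q0. Q0=[P5,P2,P4] Q1=[P1,P3] Q2=[]
t=12-15: P5@Q0 runs 3, rem=11, I/O yield, promote→Q0. Q0=[P2,P4,P5] Q1=[P1,P3] Q2=[]
t=15-18: P2@Q0 runs 3, rem=3, I/O yield, promote→Q0. Q0=[P4,P5,P2] Q1=[P1,P3] Q2=[]
t=18-21: P4@Q0 runs 3, rem=8, I/O yield, promote→Q0. Q0=[P5,P2,P4] Q1=[P1,P3] Q2=[]
t=21-24: P5@Q0 runs 3, rem=8, I/O yield, promote→Q0. Q0=[P2,P4,P5] Q1=[P1,P3] Q2=[]
t=24-27: P2@Q0 runs 3, rem=0, completes. Q0=[P4,P5] Q1=[P1,P3] Q2=[]
t=27-30: P4@Q0 runs 3, rem=5, I/O yield, promote→Q0. Q0=[P5,P4] Q1=[P1,P3] Q2=[]
t=30-33: P5@Q0 runs 3, rem=5, I/O yield, promote→Q0. Q0=[P4,P5] Q1=[P1,P3] Q2=[]
t=33-36: P4@Q0 runs 3, rem=2, I/O yield, promote→Q0. Q0=[P5,P4] Q1=[P1,P3] Q2=[]
t=36-39: P5@Q0 runs 3, rem=2, I/O yield, promote→Q0. Q0=[P4,P5] Q1=[P1,P3] Q2=[]
t=39-41: P4@Q0 runs 2, rem=0, completes. Q0=[P5] Q1=[P1,P3] Q2=[]
t=41-43: P5@Q0 runs 2, rem=0, completes. Q0=[] Q1=[P1,P3] Q2=[]
t=43-44: P1@Q1 runs 1, rem=0, completes. Q0=[] Q1=[P3] Q2=[]
t=44-49: P3@Q1 runs 5, rem=6, quantum used, demote→Q2. Q0=[] Q1=[] Q2=[P3]
t=49-55: P3@Q2 runs 6, rem=0, completes. Q0=[] Q1=[] Q2=[]

Answer: P2,P4,P5,P1,P3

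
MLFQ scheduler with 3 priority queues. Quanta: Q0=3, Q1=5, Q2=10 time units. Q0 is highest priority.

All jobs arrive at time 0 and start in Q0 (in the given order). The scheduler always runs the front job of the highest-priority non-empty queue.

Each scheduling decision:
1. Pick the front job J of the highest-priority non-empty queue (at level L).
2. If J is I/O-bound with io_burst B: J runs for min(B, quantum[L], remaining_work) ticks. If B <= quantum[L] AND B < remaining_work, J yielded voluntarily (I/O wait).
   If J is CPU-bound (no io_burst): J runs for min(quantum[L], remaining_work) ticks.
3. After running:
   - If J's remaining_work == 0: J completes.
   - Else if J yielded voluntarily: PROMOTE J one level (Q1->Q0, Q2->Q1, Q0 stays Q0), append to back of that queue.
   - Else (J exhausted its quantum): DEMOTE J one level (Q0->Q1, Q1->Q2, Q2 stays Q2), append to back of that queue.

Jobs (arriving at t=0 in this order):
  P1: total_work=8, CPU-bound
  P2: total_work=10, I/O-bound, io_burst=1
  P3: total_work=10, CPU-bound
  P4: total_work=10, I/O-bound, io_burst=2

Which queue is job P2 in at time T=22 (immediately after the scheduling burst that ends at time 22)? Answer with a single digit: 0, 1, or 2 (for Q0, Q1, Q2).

t=0-3: P1@Q0 runs 3, rem=5, quantum used, demote→Q1. Q0=[P2,P3,P4] Q1=[P1] Q2=[]
t=3-4: P2@Q0 runs 1, rem=9, I/O yield, promote→Q0. Q0=[P3,P4,P2] Q1=[P1] Q2=[]
t=4-7: P3@Q0 runs 3, rem=7, quantum used, demote→Q1. Q0=[P4,P2] Q1=[P1,P3] Q2=[]
t=7-9: P4@Q0 runs 2, rem=8, I/O yield, promote→Q0. Q0=[P2,P4] Q1=[P1,P3] Q2=[]
t=9-10: P2@Q0 runs 1, rem=8, I/O yield, promote→Q0. Q0=[P4,P2] Q1=[P1,P3] Q2=[]
t=10-12: P4@Q0 runs 2, rem=6, I/O yield, promote→Q0. Q0=[P2,P4] Q1=[P1,P3] Q2=[]
t=12-13: P2@Q0 runs 1, rem=7, I/O yield, promote→Q0. Q0=[P4,P2] Q1=[P1,P3] Q2=[]
t=13-15: P4@Q0 runs 2, rem=4, I/O yield, promote→Q0. Q0=[P2,P4] Q1=[P1,P3] Q2=[]
t=15-16: P2@Q0 runs 1, rem=6, I/O yield, promote→Q0. Q0=[P4,P2] Q1=[P1,P3] Q2=[]
t=16-18: P4@Q0 runs 2, rem=2, I/O yield, promote→Q0. Q0=[P2,P4] Q1=[P1,P3] Q2=[]
t=18-19: P2@Q0 runs 1, rem=5, I/O yield, promote→Q0. Q0=[P4,P2] Q1=[P1,P3] Q2=[]
t=19-21: P4@Q0 runs 2, rem=0, completes. Q0=[P2] Q1=[P1,P3] Q2=[]
t=21-22: P2@Q0 runs 1, rem=4, I/O yield, promote→Q0. Q0=[P2] Q1=[P1,P3] Q2=[]
t=22-23: P2@Q0 runs 1, rem=3, I/O yield, promote→Q0. Q0=[P2] Q1=[P1,P3] Q2=[]
t=23-24: P2@Q0 runs 1, rem=2, I/O yield, promote→Q0. Q0=[P2] Q1=[P1,P3] Q2=[]
t=24-25: P2@Q0 runs 1, rem=1, I/O yield, promote→Q0. Q0=[P2] Q1=[P1,P3] Q2=[]
t=25-26: P2@Q0 runs 1, rem=0, completes. Q0=[] Q1=[P1,P3] Q2=[]
t=26-31: P1@Q1 runs 5, rem=0, completes. Q0=[] Q1=[P3] Q2=[]
t=31-36: P3@Q1 runs 5, rem=2, quantum used, demote→Q2. Q0=[] Q1=[] Q2=[P3]
t=36-38: P3@Q2 runs 2, rem=0, completes. Q0=[] Q1=[] Q2=[]

Answer: 0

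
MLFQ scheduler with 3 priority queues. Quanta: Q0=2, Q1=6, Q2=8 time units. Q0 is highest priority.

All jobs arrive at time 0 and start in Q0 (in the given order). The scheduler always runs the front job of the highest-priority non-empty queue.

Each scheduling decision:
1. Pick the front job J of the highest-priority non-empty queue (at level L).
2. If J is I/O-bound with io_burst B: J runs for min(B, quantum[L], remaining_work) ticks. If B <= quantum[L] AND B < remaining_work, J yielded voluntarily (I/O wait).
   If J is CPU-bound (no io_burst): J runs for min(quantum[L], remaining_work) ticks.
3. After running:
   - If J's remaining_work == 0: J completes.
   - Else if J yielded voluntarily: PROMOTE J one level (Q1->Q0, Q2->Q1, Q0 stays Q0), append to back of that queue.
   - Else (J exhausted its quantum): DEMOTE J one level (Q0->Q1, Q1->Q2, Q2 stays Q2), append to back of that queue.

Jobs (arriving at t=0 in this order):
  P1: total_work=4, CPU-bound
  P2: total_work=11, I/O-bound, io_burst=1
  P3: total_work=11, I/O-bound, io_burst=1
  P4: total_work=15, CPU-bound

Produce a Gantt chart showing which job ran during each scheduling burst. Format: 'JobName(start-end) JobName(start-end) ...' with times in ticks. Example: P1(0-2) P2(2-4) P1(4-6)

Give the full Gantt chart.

Answer: P1(0-2) P2(2-3) P3(3-4) P4(4-6) P2(6-7) P3(7-8) P2(8-9) P3(9-10) P2(10-11) P3(11-12) P2(12-13) P3(13-14) P2(14-15) P3(15-16) P2(16-17) P3(17-18) P2(18-19) P3(19-20) P2(20-21) P3(21-22) P2(22-23) P3(23-24) P2(24-25) P3(25-26) P1(26-28) P4(28-34) P4(34-41)

Derivation:
t=0-2: P1@Q0 runs 2, rem=2, quantum used, demote→Q1. Q0=[P2,P3,P4] Q1=[P1] Q2=[]
t=2-3: P2@Q0 runs 1, rem=10, I/O yield, promote→Q0. Q0=[P3,P4,P2] Q1=[P1] Q2=[]
t=3-4: P3@Q0 runs 1, rem=10, I/O yield, promote→Q0. Q0=[P4,P2,P3] Q1=[P1] Q2=[]
t=4-6: P4@Q0 runs 2, rem=13, quantum used, demote→Q1. Q0=[P2,P3] Q1=[P1,P4] Q2=[]
t=6-7: P2@Q0 runs 1, rem=9, I/O yield, promote→Q0. Q0=[P3,P2] Q1=[P1,P4] Q2=[]
t=7-8: P3@Q0 runs 1, rem=9, I/O yield, promote→Q0. Q0=[P2,P3] Q1=[P1,P4] Q2=[]
t=8-9: P2@Q0 runs 1, rem=8, I/O yield, promote→Q0. Q0=[P3,P2] Q1=[P1,P4] Q2=[]
t=9-10: P3@Q0 runs 1, rem=8, I/O yield, promote→Q0. Q0=[P2,P3] Q1=[P1,P4] Q2=[]
t=10-11: P2@Q0 runs 1, rem=7, I/O yield, promote→Q0. Q0=[P3,P2] Q1=[P1,P4] Q2=[]
t=11-12: P3@Q0 runs 1, rem=7, I/O yield, promote→Q0. Q0=[P2,P3] Q1=[P1,P4] Q2=[]
t=12-13: P2@Q0 runs 1, rem=6, I/O yield, promote→Q0. Q0=[P3,P2] Q1=[P1,P4] Q2=[]
t=13-14: P3@Q0 runs 1, rem=6, I/O yield, promote→Q0. Q0=[P2,P3] Q1=[P1,P4] Q2=[]
t=14-15: P2@Q0 runs 1, rem=5, I/O yield, promote→Q0. Q0=[P3,P2] Q1=[P1,P4] Q2=[]
t=15-16: P3@Q0 runs 1, rem=5, I/O yield, promote→Q0. Q0=[P2,P3] Q1=[P1,P4] Q2=[]
t=16-17: P2@Q0 runs 1, rem=4, I/O yield, promote→Q0. Q0=[P3,P2] Q1=[P1,P4] Q2=[]
t=17-18: P3@Q0 runs 1, rem=4, I/O yield, promote→Q0. Q0=[P2,P3] Q1=[P1,P4] Q2=[]
t=18-19: P2@Q0 runs 1, rem=3, I/O yield, promote→Q0. Q0=[P3,P2] Q1=[P1,P4] Q2=[]
t=19-20: P3@Q0 runs 1, rem=3, I/O yield, promote→Q0. Q0=[P2,P3] Q1=[P1,P4] Q2=[]
t=20-21: P2@Q0 runs 1, rem=2, I/O yield, promote→Q0. Q0=[P3,P2] Q1=[P1,P4] Q2=[]
t=21-22: P3@Q0 runs 1, rem=2, I/O yield, promote→Q0. Q0=[P2,P3] Q1=[P1,P4] Q2=[]
t=22-23: P2@Q0 runs 1, rem=1, I/O yield, promote→Q0. Q0=[P3,P2] Q1=[P1,P4] Q2=[]
t=23-24: P3@Q0 runs 1, rem=1, I/O yield, promote→Q0. Q0=[P2,P3] Q1=[P1,P4] Q2=[]
t=24-25: P2@Q0 runs 1, rem=0, completes. Q0=[P3] Q1=[P1,P4] Q2=[]
t=25-26: P3@Q0 runs 1, rem=0, completes. Q0=[] Q1=[P1,P4] Q2=[]
t=26-28: P1@Q1 runs 2, rem=0, completes. Q0=[] Q1=[P4] Q2=[]
t=28-34: P4@Q1 runs 6, rem=7, quantum used, demote→Q2. Q0=[] Q1=[] Q2=[P4]
t=34-41: P4@Q2 runs 7, rem=0, completes. Q0=[] Q1=[] Q2=[]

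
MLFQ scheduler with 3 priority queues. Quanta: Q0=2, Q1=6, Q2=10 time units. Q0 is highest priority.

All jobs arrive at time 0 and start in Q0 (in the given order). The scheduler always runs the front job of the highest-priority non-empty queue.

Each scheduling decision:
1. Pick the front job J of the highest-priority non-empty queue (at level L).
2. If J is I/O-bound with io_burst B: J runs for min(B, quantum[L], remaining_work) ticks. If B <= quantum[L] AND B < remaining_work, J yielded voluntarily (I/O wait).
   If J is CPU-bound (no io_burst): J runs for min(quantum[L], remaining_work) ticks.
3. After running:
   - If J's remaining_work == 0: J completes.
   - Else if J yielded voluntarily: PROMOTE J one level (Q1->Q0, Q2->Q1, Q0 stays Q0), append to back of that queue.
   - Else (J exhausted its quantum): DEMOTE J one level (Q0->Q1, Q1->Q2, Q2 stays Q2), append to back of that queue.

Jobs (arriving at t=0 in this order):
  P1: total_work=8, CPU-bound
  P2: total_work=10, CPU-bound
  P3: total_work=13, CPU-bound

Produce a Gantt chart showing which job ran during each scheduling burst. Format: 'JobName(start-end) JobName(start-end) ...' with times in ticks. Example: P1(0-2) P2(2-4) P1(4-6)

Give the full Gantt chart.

Answer: P1(0-2) P2(2-4) P3(4-6) P1(6-12) P2(12-18) P3(18-24) P2(24-26) P3(26-31)

Derivation:
t=0-2: P1@Q0 runs 2, rem=6, quantum used, demote→Q1. Q0=[P2,P3] Q1=[P1] Q2=[]
t=2-4: P2@Q0 runs 2, rem=8, quantum used, demote→Q1. Q0=[P3] Q1=[P1,P2] Q2=[]
t=4-6: P3@Q0 runs 2, rem=11, quantum used, demote→Q1. Q0=[] Q1=[P1,P2,P3] Q2=[]
t=6-12: P1@Q1 runs 6, rem=0, completes. Q0=[] Q1=[P2,P3] Q2=[]
t=12-18: P2@Q1 runs 6, rem=2, quantum used, demote→Q2. Q0=[] Q1=[P3] Q2=[P2]
t=18-24: P3@Q1 runs 6, rem=5, quantum used, demote→Q2. Q0=[] Q1=[] Q2=[P2,P3]
t=24-26: P2@Q2 runs 2, rem=0, completes. Q0=[] Q1=[] Q2=[P3]
t=26-31: P3@Q2 runs 5, rem=0, completes. Q0=[] Q1=[] Q2=[]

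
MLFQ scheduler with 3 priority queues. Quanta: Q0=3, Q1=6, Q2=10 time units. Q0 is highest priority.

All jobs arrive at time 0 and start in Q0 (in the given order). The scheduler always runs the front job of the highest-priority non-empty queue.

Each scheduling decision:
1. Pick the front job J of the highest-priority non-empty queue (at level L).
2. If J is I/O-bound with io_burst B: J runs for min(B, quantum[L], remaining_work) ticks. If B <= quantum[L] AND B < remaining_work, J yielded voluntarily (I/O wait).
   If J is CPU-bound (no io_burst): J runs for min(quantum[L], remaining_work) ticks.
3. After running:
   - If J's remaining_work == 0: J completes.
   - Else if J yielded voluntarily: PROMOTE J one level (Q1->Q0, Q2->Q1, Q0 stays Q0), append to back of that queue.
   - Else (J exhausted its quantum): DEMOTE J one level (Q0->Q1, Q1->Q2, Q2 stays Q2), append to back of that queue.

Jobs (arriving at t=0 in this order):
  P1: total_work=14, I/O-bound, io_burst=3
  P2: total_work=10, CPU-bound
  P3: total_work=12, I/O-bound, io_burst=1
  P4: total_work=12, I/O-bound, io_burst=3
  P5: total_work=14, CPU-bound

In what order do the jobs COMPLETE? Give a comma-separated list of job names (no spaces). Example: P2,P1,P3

Answer: P4,P1,P3,P2,P5

Derivation:
t=0-3: P1@Q0 runs 3, rem=11, I/O yield, promote→Q0. Q0=[P2,P3,P4,P5,P1] Q1=[] Q2=[]
t=3-6: P2@Q0 runs 3, rem=7, quantum used, demote→Q1. Q0=[P3,P4,P5,P1] Q1=[P2] Q2=[]
t=6-7: P3@Q0 runs 1, rem=11, I/O yield, promote→Q0. Q0=[P4,P5,P1,P3] Q1=[P2] Q2=[]
t=7-10: P4@Q0 runs 3, rem=9, I/O yield, promote→Q0. Q0=[P5,P1,P3,P4] Q1=[P2] Q2=[]
t=10-13: P5@Q0 runs 3, rem=11, quantum used, demote→Q1. Q0=[P1,P3,P4] Q1=[P2,P5] Q2=[]
t=13-16: P1@Q0 runs 3, rem=8, I/O yield, promote→Q0. Q0=[P3,P4,P1] Q1=[P2,P5] Q2=[]
t=16-17: P3@Q0 runs 1, rem=10, I/O yield, promote→Q0. Q0=[P4,P1,P3] Q1=[P2,P5] Q2=[]
t=17-20: P4@Q0 runs 3, rem=6, I/O yield, promote→Q0. Q0=[P1,P3,P4] Q1=[P2,P5] Q2=[]
t=20-23: P1@Q0 runs 3, rem=5, I/O yield, promote→Q0. Q0=[P3,P4,P1] Q1=[P2,P5] Q2=[]
t=23-24: P3@Q0 runs 1, rem=9, I/O yield, promote→Q0. Q0=[P4,P1,P3] Q1=[P2,P5] Q2=[]
t=24-27: P4@Q0 runs 3, rem=3, I/O yield, promote→Q0. Q0=[P1,P3,P4] Q1=[P2,P5] Q2=[]
t=27-30: P1@Q0 runs 3, rem=2, I/O yield, promote→Q0. Q0=[P3,P4,P1] Q1=[P2,P5] Q2=[]
t=30-31: P3@Q0 runs 1, rem=8, I/O yield, promote→Q0. Q0=[P4,P1,P3] Q1=[P2,P5] Q2=[]
t=31-34: P4@Q0 runs 3, rem=0, completes. Q0=[P1,P3] Q1=[P2,P5] Q2=[]
t=34-36: P1@Q0 runs 2, rem=0, completes. Q0=[P3] Q1=[P2,P5] Q2=[]
t=36-37: P3@Q0 runs 1, rem=7, I/O yield, promote→Q0. Q0=[P3] Q1=[P2,P5] Q2=[]
t=37-38: P3@Q0 runs 1, rem=6, I/O yield, promote→Q0. Q0=[P3] Q1=[P2,P5] Q2=[]
t=38-39: P3@Q0 runs 1, rem=5, I/O yield, promote→Q0. Q0=[P3] Q1=[P2,P5] Q2=[]
t=39-40: P3@Q0 runs 1, rem=4, I/O yield, promote→Q0. Q0=[P3] Q1=[P2,P5] Q2=[]
t=40-41: P3@Q0 runs 1, rem=3, I/O yield, promote→Q0. Q0=[P3] Q1=[P2,P5] Q2=[]
t=41-42: P3@Q0 runs 1, rem=2, I/O yield, promote→Q0. Q0=[P3] Q1=[P2,P5] Q2=[]
t=42-43: P3@Q0 runs 1, rem=1, I/O yield, promote→Q0. Q0=[P3] Q1=[P2,P5] Q2=[]
t=43-44: P3@Q0 runs 1, rem=0, completes. Q0=[] Q1=[P2,P5] Q2=[]
t=44-50: P2@Q1 runs 6, rem=1, quantum used, demote→Q2. Q0=[] Q1=[P5] Q2=[P2]
t=50-56: P5@Q1 runs 6, rem=5, quantum used, demote→Q2. Q0=[] Q1=[] Q2=[P2,P5]
t=56-57: P2@Q2 runs 1, rem=0, completes. Q0=[] Q1=[] Q2=[P5]
t=57-62: P5@Q2 runs 5, rem=0, completes. Q0=[] Q1=[] Q2=[]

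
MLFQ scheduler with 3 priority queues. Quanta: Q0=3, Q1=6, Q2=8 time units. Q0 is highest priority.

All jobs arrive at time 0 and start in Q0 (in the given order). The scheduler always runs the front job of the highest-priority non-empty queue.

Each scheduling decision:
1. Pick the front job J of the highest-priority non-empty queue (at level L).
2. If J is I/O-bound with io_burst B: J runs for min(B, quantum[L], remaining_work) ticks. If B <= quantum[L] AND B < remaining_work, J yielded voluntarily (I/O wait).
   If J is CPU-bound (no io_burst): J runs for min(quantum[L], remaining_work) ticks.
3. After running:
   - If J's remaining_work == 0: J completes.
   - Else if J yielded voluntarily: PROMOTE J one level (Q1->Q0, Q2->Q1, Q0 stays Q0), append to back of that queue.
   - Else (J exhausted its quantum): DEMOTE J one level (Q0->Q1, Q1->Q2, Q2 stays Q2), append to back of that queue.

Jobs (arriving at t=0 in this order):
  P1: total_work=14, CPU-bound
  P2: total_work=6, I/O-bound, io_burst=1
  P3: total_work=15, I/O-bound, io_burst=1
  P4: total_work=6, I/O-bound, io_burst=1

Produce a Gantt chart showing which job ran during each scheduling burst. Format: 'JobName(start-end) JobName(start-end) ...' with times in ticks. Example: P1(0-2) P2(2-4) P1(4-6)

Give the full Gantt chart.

t=0-3: P1@Q0 runs 3, rem=11, quantum used, demote→Q1. Q0=[P2,P3,P4] Q1=[P1] Q2=[]
t=3-4: P2@Q0 runs 1, rem=5, I/O yield, promote→Q0. Q0=[P3,P4,P2] Q1=[P1] Q2=[]
t=4-5: P3@Q0 runs 1, rem=14, I/O yield, promote→Q0. Q0=[P4,P2,P3] Q1=[P1] Q2=[]
t=5-6: P4@Q0 runs 1, rem=5, I/O yield, promote→Q0. Q0=[P2,P3,P4] Q1=[P1] Q2=[]
t=6-7: P2@Q0 runs 1, rem=4, I/O yield, promote→Q0. Q0=[P3,P4,P2] Q1=[P1] Q2=[]
t=7-8: P3@Q0 runs 1, rem=13, I/O yield, promote→Q0. Q0=[P4,P2,P3] Q1=[P1] Q2=[]
t=8-9: P4@Q0 runs 1, rem=4, I/O yield, promote→Q0. Q0=[P2,P3,P4] Q1=[P1] Q2=[]
t=9-10: P2@Q0 runs 1, rem=3, I/O yield, promote→Q0. Q0=[P3,P4,P2] Q1=[P1] Q2=[]
t=10-11: P3@Q0 runs 1, rem=12, I/O yield, promote→Q0. Q0=[P4,P2,P3] Q1=[P1] Q2=[]
t=11-12: P4@Q0 runs 1, rem=3, I/O yield, promote→Q0. Q0=[P2,P3,P4] Q1=[P1] Q2=[]
t=12-13: P2@Q0 runs 1, rem=2, I/O yield, promote→Q0. Q0=[P3,P4,P2] Q1=[P1] Q2=[]
t=13-14: P3@Q0 runs 1, rem=11, I/O yield, promote→Q0. Q0=[P4,P2,P3] Q1=[P1] Q2=[]
t=14-15: P4@Q0 runs 1, rem=2, I/O yield, promote→Q0. Q0=[P2,P3,P4] Q1=[P1] Q2=[]
t=15-16: P2@Q0 runs 1, rem=1, I/O yield, promote→Q0. Q0=[P3,P4,P2] Q1=[P1] Q2=[]
t=16-17: P3@Q0 runs 1, rem=10, I/O yield, promote→Q0. Q0=[P4,P2,P3] Q1=[P1] Q2=[]
t=17-18: P4@Q0 runs 1, rem=1, I/O yield, promote→Q0. Q0=[P2,P3,P4] Q1=[P1] Q2=[]
t=18-19: P2@Q0 runs 1, rem=0, completes. Q0=[P3,P4] Q1=[P1] Q2=[]
t=19-20: P3@Q0 runs 1, rem=9, I/O yield, promote→Q0. Q0=[P4,P3] Q1=[P1] Q2=[]
t=20-21: P4@Q0 runs 1, rem=0, completes. Q0=[P3] Q1=[P1] Q2=[]
t=21-22: P3@Q0 runs 1, rem=8, I/O yield, promote→Q0. Q0=[P3] Q1=[P1] Q2=[]
t=22-23: P3@Q0 runs 1, rem=7, I/O yield, promote→Q0. Q0=[P3] Q1=[P1] Q2=[]
t=23-24: P3@Q0 runs 1, rem=6, I/O yield, promote→Q0. Q0=[P3] Q1=[P1] Q2=[]
t=24-25: P3@Q0 runs 1, rem=5, I/O yield, promote→Q0. Q0=[P3] Q1=[P1] Q2=[]
t=25-26: P3@Q0 runs 1, rem=4, I/O yield, promote→Q0. Q0=[P3] Q1=[P1] Q2=[]
t=26-27: P3@Q0 runs 1, rem=3, I/O yield, promote→Q0. Q0=[P3] Q1=[P1] Q2=[]
t=27-28: P3@Q0 runs 1, rem=2, I/O yield, promote→Q0. Q0=[P3] Q1=[P1] Q2=[]
t=28-29: P3@Q0 runs 1, rem=1, I/O yield, promote→Q0. Q0=[P3] Q1=[P1] Q2=[]
t=29-30: P3@Q0 runs 1, rem=0, completes. Q0=[] Q1=[P1] Q2=[]
t=30-36: P1@Q1 runs 6, rem=5, quantum used, demote→Q2. Q0=[] Q1=[] Q2=[P1]
t=36-41: P1@Q2 runs 5, rem=0, completes. Q0=[] Q1=[] Q2=[]

Answer: P1(0-3) P2(3-4) P3(4-5) P4(5-6) P2(6-7) P3(7-8) P4(8-9) P2(9-10) P3(10-11) P4(11-12) P2(12-13) P3(13-14) P4(14-15) P2(15-16) P3(16-17) P4(17-18) P2(18-19) P3(19-20) P4(20-21) P3(21-22) P3(22-23) P3(23-24) P3(24-25) P3(25-26) P3(26-27) P3(27-28) P3(28-29) P3(29-30) P1(30-36) P1(36-41)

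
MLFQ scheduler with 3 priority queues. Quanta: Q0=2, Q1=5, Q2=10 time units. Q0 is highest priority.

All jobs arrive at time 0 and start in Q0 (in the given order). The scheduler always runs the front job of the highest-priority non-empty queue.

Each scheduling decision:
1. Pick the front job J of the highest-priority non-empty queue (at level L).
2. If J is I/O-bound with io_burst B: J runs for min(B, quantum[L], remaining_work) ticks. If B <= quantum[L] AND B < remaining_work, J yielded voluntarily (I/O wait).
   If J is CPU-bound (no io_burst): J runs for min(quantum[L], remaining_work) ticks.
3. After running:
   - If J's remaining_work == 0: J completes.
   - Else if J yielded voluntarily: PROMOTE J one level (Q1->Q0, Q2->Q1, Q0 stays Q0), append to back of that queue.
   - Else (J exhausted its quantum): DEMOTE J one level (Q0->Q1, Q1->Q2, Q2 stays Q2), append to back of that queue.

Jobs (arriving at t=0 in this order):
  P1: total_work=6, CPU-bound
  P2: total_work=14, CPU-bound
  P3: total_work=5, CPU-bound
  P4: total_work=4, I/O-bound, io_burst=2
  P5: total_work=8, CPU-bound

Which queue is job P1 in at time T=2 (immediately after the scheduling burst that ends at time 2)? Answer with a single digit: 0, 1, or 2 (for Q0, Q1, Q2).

t=0-2: P1@Q0 runs 2, rem=4, quantum used, demote→Q1. Q0=[P2,P3,P4,P5] Q1=[P1] Q2=[]
t=2-4: P2@Q0 runs 2, rem=12, quantum used, demote→Q1. Q0=[P3,P4,P5] Q1=[P1,P2] Q2=[]
t=4-6: P3@Q0 runs 2, rem=3, quantum used, demote→Q1. Q0=[P4,P5] Q1=[P1,P2,P3] Q2=[]
t=6-8: P4@Q0 runs 2, rem=2, I/O yield, promote→Q0. Q0=[P5,P4] Q1=[P1,P2,P3] Q2=[]
t=8-10: P5@Q0 runs 2, rem=6, quantum used, demote→Q1. Q0=[P4] Q1=[P1,P2,P3,P5] Q2=[]
t=10-12: P4@Q0 runs 2, rem=0, completes. Q0=[] Q1=[P1,P2,P3,P5] Q2=[]
t=12-16: P1@Q1 runs 4, rem=0, completes. Q0=[] Q1=[P2,P3,P5] Q2=[]
t=16-21: P2@Q1 runs 5, rem=7, quantum used, demote→Q2. Q0=[] Q1=[P3,P5] Q2=[P2]
t=21-24: P3@Q1 runs 3, rem=0, completes. Q0=[] Q1=[P5] Q2=[P2]
t=24-29: P5@Q1 runs 5, rem=1, quantum used, demote→Q2. Q0=[] Q1=[] Q2=[P2,P5]
t=29-36: P2@Q2 runs 7, rem=0, completes. Q0=[] Q1=[] Q2=[P5]
t=36-37: P5@Q2 runs 1, rem=0, completes. Q0=[] Q1=[] Q2=[]

Answer: 1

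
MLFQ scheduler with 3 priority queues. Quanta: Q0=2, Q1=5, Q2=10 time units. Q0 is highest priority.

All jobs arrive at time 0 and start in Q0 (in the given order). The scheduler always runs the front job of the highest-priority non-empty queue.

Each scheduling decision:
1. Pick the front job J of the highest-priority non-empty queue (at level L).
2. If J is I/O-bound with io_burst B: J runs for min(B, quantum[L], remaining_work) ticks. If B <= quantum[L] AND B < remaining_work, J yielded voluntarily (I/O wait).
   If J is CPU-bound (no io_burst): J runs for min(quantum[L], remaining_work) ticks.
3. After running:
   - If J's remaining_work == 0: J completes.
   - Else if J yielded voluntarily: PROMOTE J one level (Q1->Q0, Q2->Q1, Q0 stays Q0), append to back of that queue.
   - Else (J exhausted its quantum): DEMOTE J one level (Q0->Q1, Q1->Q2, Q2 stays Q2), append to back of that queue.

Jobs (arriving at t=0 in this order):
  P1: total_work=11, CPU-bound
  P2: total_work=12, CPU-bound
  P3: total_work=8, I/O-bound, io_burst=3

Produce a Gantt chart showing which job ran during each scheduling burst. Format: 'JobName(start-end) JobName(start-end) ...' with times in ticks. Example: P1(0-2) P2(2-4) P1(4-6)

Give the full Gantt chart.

t=0-2: P1@Q0 runs 2, rem=9, quantum used, demote→Q1. Q0=[P2,P3] Q1=[P1] Q2=[]
t=2-4: P2@Q0 runs 2, rem=10, quantum used, demote→Q1. Q0=[P3] Q1=[P1,P2] Q2=[]
t=4-6: P3@Q0 runs 2, rem=6, quantum used, demote→Q1. Q0=[] Q1=[P1,P2,P3] Q2=[]
t=6-11: P1@Q1 runs 5, rem=4, quantum used, demote→Q2. Q0=[] Q1=[P2,P3] Q2=[P1]
t=11-16: P2@Q1 runs 5, rem=5, quantum used, demote→Q2. Q0=[] Q1=[P3] Q2=[P1,P2]
t=16-19: P3@Q1 runs 3, rem=3, I/O yield, promote→Q0. Q0=[P3] Q1=[] Q2=[P1,P2]
t=19-21: P3@Q0 runs 2, rem=1, quantum used, demote→Q1. Q0=[] Q1=[P3] Q2=[P1,P2]
t=21-22: P3@Q1 runs 1, rem=0, completes. Q0=[] Q1=[] Q2=[P1,P2]
t=22-26: P1@Q2 runs 4, rem=0, completes. Q0=[] Q1=[] Q2=[P2]
t=26-31: P2@Q2 runs 5, rem=0, completes. Q0=[] Q1=[] Q2=[]

Answer: P1(0-2) P2(2-4) P3(4-6) P1(6-11) P2(11-16) P3(16-19) P3(19-21) P3(21-22) P1(22-26) P2(26-31)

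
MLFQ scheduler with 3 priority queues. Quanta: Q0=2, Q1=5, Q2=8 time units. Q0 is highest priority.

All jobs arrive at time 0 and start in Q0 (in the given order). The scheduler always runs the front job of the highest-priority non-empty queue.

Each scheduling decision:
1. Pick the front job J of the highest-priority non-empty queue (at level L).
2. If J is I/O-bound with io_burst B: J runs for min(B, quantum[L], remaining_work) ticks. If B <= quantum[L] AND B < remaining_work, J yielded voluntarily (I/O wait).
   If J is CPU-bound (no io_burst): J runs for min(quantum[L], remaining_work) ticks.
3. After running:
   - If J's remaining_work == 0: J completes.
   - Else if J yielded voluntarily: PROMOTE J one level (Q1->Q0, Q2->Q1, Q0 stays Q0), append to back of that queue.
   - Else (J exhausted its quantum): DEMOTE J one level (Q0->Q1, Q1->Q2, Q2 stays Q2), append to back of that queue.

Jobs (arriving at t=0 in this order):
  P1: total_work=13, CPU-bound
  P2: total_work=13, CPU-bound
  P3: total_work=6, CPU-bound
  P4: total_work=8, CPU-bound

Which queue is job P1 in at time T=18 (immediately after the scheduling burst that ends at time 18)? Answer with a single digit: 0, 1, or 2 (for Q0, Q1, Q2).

t=0-2: P1@Q0 runs 2, rem=11, quantum used, demote→Q1. Q0=[P2,P3,P4] Q1=[P1] Q2=[]
t=2-4: P2@Q0 runs 2, rem=11, quantum used, demote→Q1. Q0=[P3,P4] Q1=[P1,P2] Q2=[]
t=4-6: P3@Q0 runs 2, rem=4, quantum used, demote→Q1. Q0=[P4] Q1=[P1,P2,P3] Q2=[]
t=6-8: P4@Q0 runs 2, rem=6, quantum used, demote→Q1. Q0=[] Q1=[P1,P2,P3,P4] Q2=[]
t=8-13: P1@Q1 runs 5, rem=6, quantum used, demote→Q2. Q0=[] Q1=[P2,P3,P4] Q2=[P1]
t=13-18: P2@Q1 runs 5, rem=6, quantum used, demote→Q2. Q0=[] Q1=[P3,P4] Q2=[P1,P2]
t=18-22: P3@Q1 runs 4, rem=0, completes. Q0=[] Q1=[P4] Q2=[P1,P2]
t=22-27: P4@Q1 runs 5, rem=1, quantum used, demote→Q2. Q0=[] Q1=[] Q2=[P1,P2,P4]
t=27-33: P1@Q2 runs 6, rem=0, completes. Q0=[] Q1=[] Q2=[P2,P4]
t=33-39: P2@Q2 runs 6, rem=0, completes. Q0=[] Q1=[] Q2=[P4]
t=39-40: P4@Q2 runs 1, rem=0, completes. Q0=[] Q1=[] Q2=[]

Answer: 2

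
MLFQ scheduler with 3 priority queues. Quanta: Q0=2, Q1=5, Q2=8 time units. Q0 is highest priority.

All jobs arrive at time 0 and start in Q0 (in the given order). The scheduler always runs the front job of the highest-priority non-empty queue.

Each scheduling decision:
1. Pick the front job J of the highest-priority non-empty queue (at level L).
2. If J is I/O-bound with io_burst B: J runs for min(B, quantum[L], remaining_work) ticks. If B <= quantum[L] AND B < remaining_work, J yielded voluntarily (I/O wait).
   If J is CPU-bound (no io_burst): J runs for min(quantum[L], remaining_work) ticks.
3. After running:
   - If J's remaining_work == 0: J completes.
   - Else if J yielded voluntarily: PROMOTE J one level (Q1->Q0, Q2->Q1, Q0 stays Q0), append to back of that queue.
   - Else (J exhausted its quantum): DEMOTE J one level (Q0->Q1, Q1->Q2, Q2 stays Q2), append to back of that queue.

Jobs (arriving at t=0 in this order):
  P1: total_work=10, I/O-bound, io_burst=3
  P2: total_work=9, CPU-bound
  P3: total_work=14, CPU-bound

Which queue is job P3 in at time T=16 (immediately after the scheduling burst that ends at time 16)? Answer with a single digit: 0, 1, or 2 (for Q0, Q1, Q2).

Answer: 1

Derivation:
t=0-2: P1@Q0 runs 2, rem=8, quantum used, demote→Q1. Q0=[P2,P3] Q1=[P1] Q2=[]
t=2-4: P2@Q0 runs 2, rem=7, quantum used, demote→Q1. Q0=[P3] Q1=[P1,P2] Q2=[]
t=4-6: P3@Q0 runs 2, rem=12, quantum used, demote→Q1. Q0=[] Q1=[P1,P2,P3] Q2=[]
t=6-9: P1@Q1 runs 3, rem=5, I/O yield, promote→Q0. Q0=[P1] Q1=[P2,P3] Q2=[]
t=9-11: P1@Q0 runs 2, rem=3, quantum used, demote→Q1. Q0=[] Q1=[P2,P3,P1] Q2=[]
t=11-16: P2@Q1 runs 5, rem=2, quantum used, demote→Q2. Q0=[] Q1=[P3,P1] Q2=[P2]
t=16-21: P3@Q1 runs 5, rem=7, quantum used, demote→Q2. Q0=[] Q1=[P1] Q2=[P2,P3]
t=21-24: P1@Q1 runs 3, rem=0, completes. Q0=[] Q1=[] Q2=[P2,P3]
t=24-26: P2@Q2 runs 2, rem=0, completes. Q0=[] Q1=[] Q2=[P3]
t=26-33: P3@Q2 runs 7, rem=0, completes. Q0=[] Q1=[] Q2=[]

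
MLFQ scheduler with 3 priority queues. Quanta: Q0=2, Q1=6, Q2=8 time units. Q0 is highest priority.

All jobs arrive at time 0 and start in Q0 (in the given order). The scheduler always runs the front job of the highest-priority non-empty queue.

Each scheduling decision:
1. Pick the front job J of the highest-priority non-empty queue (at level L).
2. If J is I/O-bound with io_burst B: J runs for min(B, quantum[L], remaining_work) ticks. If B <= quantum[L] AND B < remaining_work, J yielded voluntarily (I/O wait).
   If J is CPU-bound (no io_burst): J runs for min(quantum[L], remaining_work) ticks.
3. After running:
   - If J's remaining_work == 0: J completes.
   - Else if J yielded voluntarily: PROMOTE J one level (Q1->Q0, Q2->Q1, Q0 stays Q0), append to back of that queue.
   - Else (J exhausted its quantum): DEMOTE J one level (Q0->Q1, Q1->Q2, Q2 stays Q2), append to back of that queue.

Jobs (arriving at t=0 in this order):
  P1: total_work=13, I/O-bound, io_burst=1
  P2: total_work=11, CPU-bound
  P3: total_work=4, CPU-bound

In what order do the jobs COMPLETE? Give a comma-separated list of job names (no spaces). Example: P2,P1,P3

t=0-1: P1@Q0 runs 1, rem=12, I/O yield, promote→Q0. Q0=[P2,P3,P1] Q1=[] Q2=[]
t=1-3: P2@Q0 runs 2, rem=9, quantum used, demote→Q1. Q0=[P3,P1] Q1=[P2] Q2=[]
t=3-5: P3@Q0 runs 2, rem=2, quantum used, demote→Q1. Q0=[P1] Q1=[P2,P3] Q2=[]
t=5-6: P1@Q0 runs 1, rem=11, I/O yield, promote→Q0. Q0=[P1] Q1=[P2,P3] Q2=[]
t=6-7: P1@Q0 runs 1, rem=10, I/O yield, promote→Q0. Q0=[P1] Q1=[P2,P3] Q2=[]
t=7-8: P1@Q0 runs 1, rem=9, I/O yield, promote→Q0. Q0=[P1] Q1=[P2,P3] Q2=[]
t=8-9: P1@Q0 runs 1, rem=8, I/O yield, promote→Q0. Q0=[P1] Q1=[P2,P3] Q2=[]
t=9-10: P1@Q0 runs 1, rem=7, I/O yield, promote→Q0. Q0=[P1] Q1=[P2,P3] Q2=[]
t=10-11: P1@Q0 runs 1, rem=6, I/O yield, promote→Q0. Q0=[P1] Q1=[P2,P3] Q2=[]
t=11-12: P1@Q0 runs 1, rem=5, I/O yield, promote→Q0. Q0=[P1] Q1=[P2,P3] Q2=[]
t=12-13: P1@Q0 runs 1, rem=4, I/O yield, promote→Q0. Q0=[P1] Q1=[P2,P3] Q2=[]
t=13-14: P1@Q0 runs 1, rem=3, I/O yield, promote→Q0. Q0=[P1] Q1=[P2,P3] Q2=[]
t=14-15: P1@Q0 runs 1, rem=2, I/O yield, promote→Q0. Q0=[P1] Q1=[P2,P3] Q2=[]
t=15-16: P1@Q0 runs 1, rem=1, I/O yield, promote→Q0. Q0=[P1] Q1=[P2,P3] Q2=[]
t=16-17: P1@Q0 runs 1, rem=0, completes. Q0=[] Q1=[P2,P3] Q2=[]
t=17-23: P2@Q1 runs 6, rem=3, quantum used, demote→Q2. Q0=[] Q1=[P3] Q2=[P2]
t=23-25: P3@Q1 runs 2, rem=0, completes. Q0=[] Q1=[] Q2=[P2]
t=25-28: P2@Q2 runs 3, rem=0, completes. Q0=[] Q1=[] Q2=[]

Answer: P1,P3,P2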